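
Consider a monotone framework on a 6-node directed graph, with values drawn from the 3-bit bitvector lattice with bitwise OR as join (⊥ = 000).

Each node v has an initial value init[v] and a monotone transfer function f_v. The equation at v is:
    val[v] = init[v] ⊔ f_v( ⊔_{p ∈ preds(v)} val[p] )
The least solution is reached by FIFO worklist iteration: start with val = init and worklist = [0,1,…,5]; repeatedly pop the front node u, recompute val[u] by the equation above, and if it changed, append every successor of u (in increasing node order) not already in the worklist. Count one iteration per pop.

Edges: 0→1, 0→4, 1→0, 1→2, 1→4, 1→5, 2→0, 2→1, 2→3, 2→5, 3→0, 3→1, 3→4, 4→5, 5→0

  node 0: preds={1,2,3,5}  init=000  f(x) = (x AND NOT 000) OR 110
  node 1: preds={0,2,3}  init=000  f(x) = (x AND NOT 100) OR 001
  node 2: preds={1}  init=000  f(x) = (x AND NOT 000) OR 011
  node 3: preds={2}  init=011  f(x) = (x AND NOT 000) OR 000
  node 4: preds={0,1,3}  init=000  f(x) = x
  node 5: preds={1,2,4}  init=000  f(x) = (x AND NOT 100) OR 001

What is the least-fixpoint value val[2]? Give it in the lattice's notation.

Worklist (8 pops):
  #1 pop 0: in=011 → 111 (was 000); enqueue []
  #2 pop 1: in=111 → 011 (was 000); enqueue [0]
  #3 pop 2: in=011 → 011 (was 000); enqueue [1]
  #4 pop 3: in=011 → 011 (no change)
  #5 pop 4: in=111 → 111 (was 000); enqueue []
  #6 pop 5: in=111 → 011 (was 000); enqueue []
  #7 pop 0: in=011 → 111 (no change)
  #8 pop 1: in=111 → 011 (no change)

Fixpoint:
  val[0] = 111
  val[1] = 011
  val[2] = 011
  val[3] = 011
  val[4] = 111
  val[5] = 011

011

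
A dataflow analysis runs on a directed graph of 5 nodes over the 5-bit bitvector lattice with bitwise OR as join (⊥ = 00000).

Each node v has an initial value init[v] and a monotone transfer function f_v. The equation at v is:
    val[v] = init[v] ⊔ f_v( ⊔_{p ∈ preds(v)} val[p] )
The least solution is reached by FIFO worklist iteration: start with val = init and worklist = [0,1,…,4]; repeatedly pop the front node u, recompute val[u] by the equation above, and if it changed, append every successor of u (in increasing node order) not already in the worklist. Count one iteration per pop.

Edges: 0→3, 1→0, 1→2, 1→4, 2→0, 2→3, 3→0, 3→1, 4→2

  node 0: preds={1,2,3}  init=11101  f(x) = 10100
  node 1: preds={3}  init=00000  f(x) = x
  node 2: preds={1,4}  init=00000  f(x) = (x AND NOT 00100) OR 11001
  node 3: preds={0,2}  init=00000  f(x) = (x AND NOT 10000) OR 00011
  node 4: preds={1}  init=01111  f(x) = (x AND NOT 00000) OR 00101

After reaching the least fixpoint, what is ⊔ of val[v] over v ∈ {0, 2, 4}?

Trace (10 dequeues):
  [1] u=0 | in 00000 | out 11101 | ==
  [2] u=1 | in 00000 | out 00000 | ==
  [3] u=2 | in 01111 | out 11011 | prev 00000 | push {0}
  [4] u=3 | in 11111 | out 01111 | prev 00000 | push {1}
  [5] u=4 | in 00000 | out 01111 | ==
  [6] u=0 | in 11111 | out 11101 | ==
  [7] u=1 | in 01111 | out 01111 | prev 00000 | push {0,2,4}
  [8] u=0 | in 11111 | out 11101 | ==
  [9] u=2 | in 01111 | out 11011 | ==
  [10] u=4 | in 01111 | out 01111 | ==

Converged values:
  [0] 11101
  [1] 01111
  [2] 11011
  [3] 01111
  [4] 01111

11111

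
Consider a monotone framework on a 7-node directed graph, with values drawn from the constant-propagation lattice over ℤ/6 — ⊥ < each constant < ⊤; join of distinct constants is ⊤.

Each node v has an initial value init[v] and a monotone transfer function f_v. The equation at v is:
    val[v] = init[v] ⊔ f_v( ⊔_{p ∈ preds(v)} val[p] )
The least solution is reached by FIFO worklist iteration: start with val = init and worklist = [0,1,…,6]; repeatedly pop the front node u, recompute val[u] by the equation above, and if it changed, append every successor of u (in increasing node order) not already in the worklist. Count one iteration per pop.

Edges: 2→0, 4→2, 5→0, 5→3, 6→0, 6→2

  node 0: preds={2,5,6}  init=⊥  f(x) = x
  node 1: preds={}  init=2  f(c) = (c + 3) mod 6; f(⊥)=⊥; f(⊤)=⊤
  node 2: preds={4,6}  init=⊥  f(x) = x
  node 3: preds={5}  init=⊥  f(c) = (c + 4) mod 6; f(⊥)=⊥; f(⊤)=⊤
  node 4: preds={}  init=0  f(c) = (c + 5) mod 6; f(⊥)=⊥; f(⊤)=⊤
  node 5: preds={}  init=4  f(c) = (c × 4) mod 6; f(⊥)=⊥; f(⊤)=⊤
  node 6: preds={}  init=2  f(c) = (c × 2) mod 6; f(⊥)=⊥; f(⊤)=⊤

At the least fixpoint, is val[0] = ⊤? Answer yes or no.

Trace (8 dequeues):
  [1] u=0 | in ⊤ | out ⊤ | prev ⊥ | push {}
  [2] u=1 | in ⊥ | out 2 | ==
  [3] u=2 | in ⊤ | out ⊤ | prev ⊥ | push {0}
  [4] u=3 | in 4 | out 2 | prev ⊥ | push {}
  [5] u=4 | in ⊥ | out 0 | ==
  [6] u=5 | in ⊥ | out 4 | ==
  [7] u=6 | in ⊥ | out 2 | ==
  [8] u=0 | in ⊤ | out ⊤ | ==

Converged values:
  [0] ⊤
  [1] 2
  [2] ⊤
  [3] 2
  [4] 0
  [5] 4
  [6] 2

yes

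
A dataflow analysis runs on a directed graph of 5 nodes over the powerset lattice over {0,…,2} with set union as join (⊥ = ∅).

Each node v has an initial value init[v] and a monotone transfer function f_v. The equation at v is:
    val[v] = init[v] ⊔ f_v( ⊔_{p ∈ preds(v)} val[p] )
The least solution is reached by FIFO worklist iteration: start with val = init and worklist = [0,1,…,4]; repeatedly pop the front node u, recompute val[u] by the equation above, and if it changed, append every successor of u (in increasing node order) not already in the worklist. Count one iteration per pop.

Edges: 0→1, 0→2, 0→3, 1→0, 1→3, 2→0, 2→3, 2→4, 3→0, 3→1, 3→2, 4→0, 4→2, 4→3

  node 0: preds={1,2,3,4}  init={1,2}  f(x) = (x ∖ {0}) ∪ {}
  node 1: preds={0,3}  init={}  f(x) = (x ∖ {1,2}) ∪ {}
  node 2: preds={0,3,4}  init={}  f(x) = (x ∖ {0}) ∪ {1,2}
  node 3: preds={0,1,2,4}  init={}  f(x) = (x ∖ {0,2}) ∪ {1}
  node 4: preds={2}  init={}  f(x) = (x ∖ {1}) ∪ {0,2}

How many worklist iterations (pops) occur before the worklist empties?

9

Iteration log — 9 steps:
  step 1. node 0  ⊔preds={}  new={1,2}  stable
  step 2. node 1  ⊔preds={1,2}  new={}  stable
  step 3. node 2  ⊔preds={1,2}  new={1,2}  old={}  +wl: 0
  step 4. node 3  ⊔preds={1,2}  new={1}  old={}  +wl: 1,2
  step 5. node 4  ⊔preds={1,2}  new={0,2}  old={}  +wl: 3
  step 6. node 0  ⊔preds={0,1,2}  new={1,2}  stable
  step 7. node 1  ⊔preds={1,2}  new={}  stable
  step 8. node 2  ⊔preds={0,1,2}  new={1,2}  stable
  step 9. node 3  ⊔preds={0,1,2}  new={1}  stable

Least fixpoint reached:
  node 0: {1,2}
  node 1: {}
  node 2: {1,2}
  node 3: {1}
  node 4: {0,2}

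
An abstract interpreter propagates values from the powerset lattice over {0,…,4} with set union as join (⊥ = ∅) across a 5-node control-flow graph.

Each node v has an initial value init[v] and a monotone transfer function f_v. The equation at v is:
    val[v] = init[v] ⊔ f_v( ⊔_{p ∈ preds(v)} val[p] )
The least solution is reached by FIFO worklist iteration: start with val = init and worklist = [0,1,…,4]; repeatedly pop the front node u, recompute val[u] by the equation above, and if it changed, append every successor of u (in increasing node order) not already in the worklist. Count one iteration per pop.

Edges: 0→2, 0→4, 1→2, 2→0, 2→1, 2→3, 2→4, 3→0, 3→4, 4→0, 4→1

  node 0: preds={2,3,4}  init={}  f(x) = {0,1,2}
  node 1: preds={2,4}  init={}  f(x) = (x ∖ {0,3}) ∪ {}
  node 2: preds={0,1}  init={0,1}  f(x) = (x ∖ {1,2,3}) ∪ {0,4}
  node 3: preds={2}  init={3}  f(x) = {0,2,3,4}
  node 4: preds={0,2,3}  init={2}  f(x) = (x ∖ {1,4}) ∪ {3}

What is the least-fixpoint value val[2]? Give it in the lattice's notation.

Trace (8 dequeues):
  [1] u=0 | in {0,1,2,3} | out {0,1,2} | prev {} | push {}
  [2] u=1 | in {0,1,2} | out {1,2} | prev {} | push {}
  [3] u=2 | in {0,1,2} | out {0,1,4} | prev {0,1} | push {0,1}
  [4] u=3 | in {0,1,4} | out {0,2,3,4} | prev {3} | push {}
  [5] u=4 | in {0,1,2,3,4} | out {0,2,3} | prev {2} | push {}
  [6] u=0 | in {0,1,2,3,4} | out {0,1,2} | ==
  [7] u=1 | in {0,1,2,3,4} | out {1,2,4} | prev {1,2} | push {2}
  [8] u=2 | in {0,1,2,4} | out {0,1,4} | ==

Converged values:
  [0] {0,1,2}
  [1] {1,2,4}
  [2] {0,1,4}
  [3] {0,2,3,4}
  [4] {0,2,3}

{0,1,4}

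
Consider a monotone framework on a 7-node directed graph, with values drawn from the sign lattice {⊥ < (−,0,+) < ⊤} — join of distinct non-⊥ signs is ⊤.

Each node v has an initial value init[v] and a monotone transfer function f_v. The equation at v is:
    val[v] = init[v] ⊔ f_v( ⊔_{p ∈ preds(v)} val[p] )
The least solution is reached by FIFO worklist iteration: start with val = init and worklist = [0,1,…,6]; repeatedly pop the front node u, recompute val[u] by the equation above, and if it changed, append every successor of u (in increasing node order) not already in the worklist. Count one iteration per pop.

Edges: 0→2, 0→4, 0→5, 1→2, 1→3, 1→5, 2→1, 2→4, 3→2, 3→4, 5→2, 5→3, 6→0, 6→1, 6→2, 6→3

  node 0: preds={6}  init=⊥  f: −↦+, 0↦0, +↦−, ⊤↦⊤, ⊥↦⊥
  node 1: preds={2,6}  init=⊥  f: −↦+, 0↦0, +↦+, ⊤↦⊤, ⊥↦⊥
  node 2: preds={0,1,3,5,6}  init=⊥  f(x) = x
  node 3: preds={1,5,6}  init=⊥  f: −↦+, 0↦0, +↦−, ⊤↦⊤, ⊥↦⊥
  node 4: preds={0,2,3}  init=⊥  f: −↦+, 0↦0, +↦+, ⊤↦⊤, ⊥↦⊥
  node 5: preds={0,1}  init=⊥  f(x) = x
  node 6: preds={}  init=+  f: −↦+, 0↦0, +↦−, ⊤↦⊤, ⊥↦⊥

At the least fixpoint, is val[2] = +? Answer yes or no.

Worklist (13 pops):
  #1 pop 0: in=+ → − (was ⊥); enqueue []
  #2 pop 1: in=+ → + (was ⊥); enqueue []
  #3 pop 2: in=⊤ → ⊤ (was ⊥); enqueue [1]
  #4 pop 3: in=+ → − (was ⊥); enqueue [2]
  #5 pop 4: in=⊤ → ⊤ (was ⊥); enqueue []
  #6 pop 5: in=⊤ → ⊤ (was ⊥); enqueue [3]
  #7 pop 6: in=⊥ → + (no change)
  #8 pop 1: in=⊤ → ⊤ (was +); enqueue [5]
  #9 pop 2: in=⊤ → ⊤ (no change)
  #10 pop 3: in=⊤ → ⊤ (was −); enqueue [2,4]
  #11 pop 5: in=⊤ → ⊤ (no change)
  #12 pop 2: in=⊤ → ⊤ (no change)
  #13 pop 4: in=⊤ → ⊤ (no change)

Fixpoint:
  val[0] = −
  val[1] = ⊤
  val[2] = ⊤
  val[3] = ⊤
  val[4] = ⊤
  val[5] = ⊤
  val[6] = +

no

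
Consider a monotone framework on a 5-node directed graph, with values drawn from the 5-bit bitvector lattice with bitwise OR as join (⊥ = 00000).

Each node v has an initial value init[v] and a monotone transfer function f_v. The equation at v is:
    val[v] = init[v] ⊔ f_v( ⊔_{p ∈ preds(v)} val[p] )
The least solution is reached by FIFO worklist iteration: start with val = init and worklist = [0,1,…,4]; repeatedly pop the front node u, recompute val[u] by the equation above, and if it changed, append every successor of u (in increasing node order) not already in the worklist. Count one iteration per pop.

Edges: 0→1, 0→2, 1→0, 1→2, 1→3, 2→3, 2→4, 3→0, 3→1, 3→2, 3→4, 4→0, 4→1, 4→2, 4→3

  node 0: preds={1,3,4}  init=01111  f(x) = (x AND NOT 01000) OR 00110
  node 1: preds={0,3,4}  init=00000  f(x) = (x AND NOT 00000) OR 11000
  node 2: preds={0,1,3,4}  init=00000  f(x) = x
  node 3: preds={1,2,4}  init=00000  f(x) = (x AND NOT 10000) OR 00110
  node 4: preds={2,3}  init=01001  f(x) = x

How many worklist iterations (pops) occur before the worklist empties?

9

Trace (9 dequeues):
  [1] u=0 | in 01001 | out 01111 | ==
  [2] u=1 | in 01111 | out 11111 | prev 00000 | push {0}
  [3] u=2 | in 11111 | out 11111 | prev 00000 | push {}
  [4] u=3 | in 11111 | out 01111 | prev 00000 | push {1,2}
  [5] u=4 | in 11111 | out 11111 | prev 01001 | push {3}
  [6] u=0 | in 11111 | out 11111 | prev 01111 | push {}
  [7] u=1 | in 11111 | out 11111 | ==
  [8] u=2 | in 11111 | out 11111 | ==
  [9] u=3 | in 11111 | out 01111 | ==

Converged values:
  [0] 11111
  [1] 11111
  [2] 11111
  [3] 01111
  [4] 11111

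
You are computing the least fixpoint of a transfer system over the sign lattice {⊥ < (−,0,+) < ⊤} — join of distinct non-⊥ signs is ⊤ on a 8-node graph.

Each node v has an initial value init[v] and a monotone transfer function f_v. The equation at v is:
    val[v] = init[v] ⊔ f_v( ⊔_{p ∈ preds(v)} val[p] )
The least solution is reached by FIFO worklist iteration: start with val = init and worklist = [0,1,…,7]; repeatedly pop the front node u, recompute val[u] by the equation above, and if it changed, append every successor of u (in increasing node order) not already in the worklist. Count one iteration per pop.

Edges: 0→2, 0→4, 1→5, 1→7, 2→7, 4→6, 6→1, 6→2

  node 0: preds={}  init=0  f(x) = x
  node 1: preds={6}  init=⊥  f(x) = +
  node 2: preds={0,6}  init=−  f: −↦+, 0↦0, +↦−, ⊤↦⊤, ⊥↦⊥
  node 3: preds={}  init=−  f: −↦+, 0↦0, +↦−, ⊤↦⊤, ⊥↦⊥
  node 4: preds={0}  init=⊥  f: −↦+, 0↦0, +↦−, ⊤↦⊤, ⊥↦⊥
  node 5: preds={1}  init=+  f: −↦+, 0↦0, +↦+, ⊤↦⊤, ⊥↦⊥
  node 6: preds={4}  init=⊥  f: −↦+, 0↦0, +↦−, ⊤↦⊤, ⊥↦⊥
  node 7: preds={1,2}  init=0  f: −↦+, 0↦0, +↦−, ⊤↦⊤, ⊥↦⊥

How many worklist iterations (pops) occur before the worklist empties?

10

Iteration log — 10 steps:
  step 1. node 0  ⊔preds=⊥  new=0  stable
  step 2. node 1  ⊔preds=⊥  new=+  old=⊥  +wl: 
  step 3. node 2  ⊔preds=0  new=⊤  old=−  +wl: 
  step 4. node 3  ⊔preds=⊥  new=−  stable
  step 5. node 4  ⊔preds=0  new=0  old=⊥  +wl: 
  step 6. node 5  ⊔preds=+  new=+  stable
  step 7. node 6  ⊔preds=0  new=0  old=⊥  +wl: 1,2
  step 8. node 7  ⊔preds=⊤  new=⊤  old=0  +wl: 
  step 9. node 1  ⊔preds=0  new=+  stable
  step 10. node 2  ⊔preds=0  new=⊤  stable

Least fixpoint reached:
  node 0: 0
  node 1: +
  node 2: ⊤
  node 3: −
  node 4: 0
  node 5: +
  node 6: 0
  node 7: ⊤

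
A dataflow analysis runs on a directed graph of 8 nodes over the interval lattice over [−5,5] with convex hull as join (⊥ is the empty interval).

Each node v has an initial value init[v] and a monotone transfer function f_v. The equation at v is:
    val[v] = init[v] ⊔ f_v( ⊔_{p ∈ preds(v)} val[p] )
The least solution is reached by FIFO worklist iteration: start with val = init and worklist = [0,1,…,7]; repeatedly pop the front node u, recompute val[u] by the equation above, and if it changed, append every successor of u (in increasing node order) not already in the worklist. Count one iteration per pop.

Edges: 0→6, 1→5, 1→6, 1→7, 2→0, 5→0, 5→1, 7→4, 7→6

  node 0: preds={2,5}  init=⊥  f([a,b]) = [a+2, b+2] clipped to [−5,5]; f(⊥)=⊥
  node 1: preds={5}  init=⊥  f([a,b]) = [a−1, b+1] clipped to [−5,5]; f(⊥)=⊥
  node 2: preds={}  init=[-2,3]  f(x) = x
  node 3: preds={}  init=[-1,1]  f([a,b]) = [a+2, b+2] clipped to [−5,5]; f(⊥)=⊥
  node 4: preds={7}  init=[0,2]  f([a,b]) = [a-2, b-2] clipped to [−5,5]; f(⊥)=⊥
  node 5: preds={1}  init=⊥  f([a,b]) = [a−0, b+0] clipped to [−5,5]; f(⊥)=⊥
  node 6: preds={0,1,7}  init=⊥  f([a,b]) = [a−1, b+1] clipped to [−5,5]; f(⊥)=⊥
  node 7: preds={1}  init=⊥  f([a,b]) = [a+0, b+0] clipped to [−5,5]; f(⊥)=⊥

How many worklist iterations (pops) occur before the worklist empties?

Trace (8 dequeues):
  [1] u=0 | in [-2,3] | out [0,5] | prev ⊥ | push {}
  [2] u=1 | in ⊥ | out ⊥ | ==
  [3] u=2 | in ⊥ | out [-2,3] | ==
  [4] u=3 | in ⊥ | out [-1,1] | ==
  [5] u=4 | in ⊥ | out [0,2] | ==
  [6] u=5 | in ⊥ | out ⊥ | ==
  [7] u=6 | in [0,5] | out [-1,5] | prev ⊥ | push {}
  [8] u=7 | in ⊥ | out ⊥ | ==

Converged values:
  [0] [0,5]
  [1] ⊥
  [2] [-2,3]
  [3] [-1,1]
  [4] [0,2]
  [5] ⊥
  [6] [-1,5]
  [7] ⊥

8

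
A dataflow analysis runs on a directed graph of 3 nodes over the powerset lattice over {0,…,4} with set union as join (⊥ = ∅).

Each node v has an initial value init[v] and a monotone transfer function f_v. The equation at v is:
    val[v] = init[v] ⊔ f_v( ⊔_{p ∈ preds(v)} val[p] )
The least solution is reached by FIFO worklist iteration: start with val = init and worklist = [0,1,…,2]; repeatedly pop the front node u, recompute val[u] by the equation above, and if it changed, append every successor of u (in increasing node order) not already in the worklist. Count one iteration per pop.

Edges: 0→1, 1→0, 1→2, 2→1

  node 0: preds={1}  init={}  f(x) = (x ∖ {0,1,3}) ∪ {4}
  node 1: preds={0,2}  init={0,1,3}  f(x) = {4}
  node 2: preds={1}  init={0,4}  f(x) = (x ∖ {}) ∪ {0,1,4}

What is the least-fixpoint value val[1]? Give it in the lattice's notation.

Worklist (5 pops):
  #1 pop 0: in={0,1,3} → {4} (was {}); enqueue []
  #2 pop 1: in={0,4} → {0,1,3,4} (was {0,1,3}); enqueue [0]
  #3 pop 2: in={0,1,3,4} → {0,1,3,4} (was {0,4}); enqueue [1]
  #4 pop 0: in={0,1,3,4} → {4} (no change)
  #5 pop 1: in={0,1,3,4} → {0,1,3,4} (no change)

Fixpoint:
  val[0] = {4}
  val[1] = {0,1,3,4}
  val[2] = {0,1,3,4}

{0,1,3,4}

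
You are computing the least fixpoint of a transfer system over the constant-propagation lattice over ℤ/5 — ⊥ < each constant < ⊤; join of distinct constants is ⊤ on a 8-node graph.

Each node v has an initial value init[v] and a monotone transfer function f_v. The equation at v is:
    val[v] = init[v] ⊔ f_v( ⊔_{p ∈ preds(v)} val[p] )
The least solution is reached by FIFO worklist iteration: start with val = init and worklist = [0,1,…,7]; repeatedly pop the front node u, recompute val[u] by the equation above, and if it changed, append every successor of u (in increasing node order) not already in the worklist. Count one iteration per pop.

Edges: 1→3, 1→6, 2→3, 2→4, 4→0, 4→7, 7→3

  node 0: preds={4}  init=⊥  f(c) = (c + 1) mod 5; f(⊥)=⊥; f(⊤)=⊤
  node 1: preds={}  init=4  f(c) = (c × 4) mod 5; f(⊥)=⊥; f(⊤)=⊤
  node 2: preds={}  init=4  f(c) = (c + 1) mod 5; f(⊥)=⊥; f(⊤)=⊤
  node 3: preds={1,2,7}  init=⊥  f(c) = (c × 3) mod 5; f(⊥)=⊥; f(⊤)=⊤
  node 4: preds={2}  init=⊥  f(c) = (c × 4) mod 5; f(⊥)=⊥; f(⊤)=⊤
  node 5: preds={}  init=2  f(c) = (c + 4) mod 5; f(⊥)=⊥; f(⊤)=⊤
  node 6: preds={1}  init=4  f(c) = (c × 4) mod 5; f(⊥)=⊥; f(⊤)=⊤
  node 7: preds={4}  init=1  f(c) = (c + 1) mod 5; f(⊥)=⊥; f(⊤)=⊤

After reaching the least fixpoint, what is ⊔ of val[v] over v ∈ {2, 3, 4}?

⊤

Trace (10 dequeues):
  [1] u=0 | in ⊥ | out ⊥ | ==
  [2] u=1 | in ⊥ | out 4 | ==
  [3] u=2 | in ⊥ | out 4 | ==
  [4] u=3 | in ⊤ | out ⊤ | prev ⊥ | push {}
  [5] u=4 | in 4 | out 1 | prev ⊥ | push {0}
  [6] u=5 | in ⊥ | out 2 | ==
  [7] u=6 | in 4 | out ⊤ | prev 4 | push {}
  [8] u=7 | in 1 | out ⊤ | prev 1 | push {3}
  [9] u=0 | in 1 | out 2 | prev ⊥ | push {}
  [10] u=3 | in ⊤ | out ⊤ | ==

Converged values:
  [0] 2
  [1] 4
  [2] 4
  [3] ⊤
  [4] 1
  [5] 2
  [6] ⊤
  [7] ⊤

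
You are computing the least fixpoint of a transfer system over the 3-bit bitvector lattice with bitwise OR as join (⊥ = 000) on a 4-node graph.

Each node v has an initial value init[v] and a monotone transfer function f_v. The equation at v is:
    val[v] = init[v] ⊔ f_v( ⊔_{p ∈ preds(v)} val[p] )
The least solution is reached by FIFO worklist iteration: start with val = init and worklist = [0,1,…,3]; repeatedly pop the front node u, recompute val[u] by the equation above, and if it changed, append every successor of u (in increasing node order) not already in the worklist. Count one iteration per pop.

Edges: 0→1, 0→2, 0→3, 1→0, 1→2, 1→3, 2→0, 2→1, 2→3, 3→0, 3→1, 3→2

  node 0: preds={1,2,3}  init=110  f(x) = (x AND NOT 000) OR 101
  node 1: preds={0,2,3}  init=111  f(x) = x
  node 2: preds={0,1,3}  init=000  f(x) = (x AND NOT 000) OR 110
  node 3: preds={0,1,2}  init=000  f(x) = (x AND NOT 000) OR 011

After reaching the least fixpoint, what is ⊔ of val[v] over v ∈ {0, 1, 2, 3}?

Iteration log — 7 steps:
  step 1. node 0  ⊔preds=111  new=111  old=110  +wl: 
  step 2. node 1  ⊔preds=111  new=111  stable
  step 3. node 2  ⊔preds=111  new=111  old=000  +wl: 0,1
  step 4. node 3  ⊔preds=111  new=111  old=000  +wl: 2
  step 5. node 0  ⊔preds=111  new=111  stable
  step 6. node 1  ⊔preds=111  new=111  stable
  step 7. node 2  ⊔preds=111  new=111  stable

Least fixpoint reached:
  node 0: 111
  node 1: 111
  node 2: 111
  node 3: 111

111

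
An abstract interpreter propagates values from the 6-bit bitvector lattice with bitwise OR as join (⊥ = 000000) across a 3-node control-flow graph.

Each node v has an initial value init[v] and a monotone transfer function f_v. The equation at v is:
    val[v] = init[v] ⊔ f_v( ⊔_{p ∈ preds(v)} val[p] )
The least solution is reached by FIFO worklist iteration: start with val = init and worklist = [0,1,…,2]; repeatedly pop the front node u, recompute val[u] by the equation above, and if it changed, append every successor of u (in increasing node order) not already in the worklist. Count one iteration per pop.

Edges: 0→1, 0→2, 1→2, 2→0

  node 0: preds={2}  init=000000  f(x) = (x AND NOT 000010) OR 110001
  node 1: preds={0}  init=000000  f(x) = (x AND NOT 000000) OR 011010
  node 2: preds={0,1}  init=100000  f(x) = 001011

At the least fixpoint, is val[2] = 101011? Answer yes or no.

yes

Worklist (6 pops):
  #1 pop 0: in=100000 → 110001 (was 000000); enqueue []
  #2 pop 1: in=110001 → 111011 (was 000000); enqueue []
  #3 pop 2: in=111011 → 101011 (was 100000); enqueue [0]
  #4 pop 0: in=101011 → 111001 (was 110001); enqueue [1,2]
  #5 pop 1: in=111001 → 111011 (no change)
  #6 pop 2: in=111011 → 101011 (no change)

Fixpoint:
  val[0] = 111001
  val[1] = 111011
  val[2] = 101011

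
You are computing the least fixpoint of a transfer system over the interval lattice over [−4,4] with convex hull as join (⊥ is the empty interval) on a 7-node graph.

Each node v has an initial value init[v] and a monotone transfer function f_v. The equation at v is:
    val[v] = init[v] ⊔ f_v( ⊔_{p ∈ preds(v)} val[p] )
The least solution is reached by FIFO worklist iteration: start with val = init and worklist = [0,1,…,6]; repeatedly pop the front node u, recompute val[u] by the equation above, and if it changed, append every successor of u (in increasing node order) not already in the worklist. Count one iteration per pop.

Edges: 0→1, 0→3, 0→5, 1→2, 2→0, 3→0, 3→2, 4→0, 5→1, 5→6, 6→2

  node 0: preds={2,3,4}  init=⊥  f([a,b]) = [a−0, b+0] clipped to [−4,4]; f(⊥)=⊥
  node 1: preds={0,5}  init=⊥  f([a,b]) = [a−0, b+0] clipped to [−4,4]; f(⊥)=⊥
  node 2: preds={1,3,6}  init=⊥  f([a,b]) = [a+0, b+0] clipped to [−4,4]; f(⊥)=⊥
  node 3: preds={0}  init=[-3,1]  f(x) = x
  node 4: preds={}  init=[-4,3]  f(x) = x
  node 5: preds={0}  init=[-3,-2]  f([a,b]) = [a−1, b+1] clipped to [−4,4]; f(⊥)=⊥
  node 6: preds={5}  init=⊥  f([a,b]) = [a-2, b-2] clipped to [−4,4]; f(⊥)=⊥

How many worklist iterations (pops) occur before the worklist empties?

17

Trace (17 dequeues):
  [1] u=0 | in [-4,3] | out [-4,3] | prev ⊥ | push {}
  [2] u=1 | in [-4,3] | out [-4,3] | prev ⊥ | push {}
  [3] u=2 | in [-4,3] | out [-4,3] | prev ⊥ | push {0}
  [4] u=3 | in [-4,3] | out [-4,3] | prev [-3,1] | push {2}
  [5] u=4 | in ⊥ | out [-4,3] | ==
  [6] u=5 | in [-4,3] | out [-4,4] | prev [-3,-2] | push {1}
  [7] u=6 | in [-4,4] | out [-4,2] | prev ⊥ | push {}
  [8] u=0 | in [-4,3] | out [-4,3] | ==
  [9] u=2 | in [-4,3] | out [-4,3] | ==
  [10] u=1 | in [-4,4] | out [-4,4] | prev [-4,3] | push {2}
  [11] u=2 | in [-4,4] | out [-4,4] | prev [-4,3] | push {0}
  [12] u=0 | in [-4,4] | out [-4,4] | prev [-4,3] | push {1,3,5}
  [13] u=1 | in [-4,4] | out [-4,4] | ==
  [14] u=3 | in [-4,4] | out [-4,4] | prev [-4,3] | push {0,2}
  [15] u=5 | in [-4,4] | out [-4,4] | ==
  [16] u=0 | in [-4,4] | out [-4,4] | ==
  [17] u=2 | in [-4,4] | out [-4,4] | ==

Converged values:
  [0] [-4,4]
  [1] [-4,4]
  [2] [-4,4]
  [3] [-4,4]
  [4] [-4,3]
  [5] [-4,4]
  [6] [-4,2]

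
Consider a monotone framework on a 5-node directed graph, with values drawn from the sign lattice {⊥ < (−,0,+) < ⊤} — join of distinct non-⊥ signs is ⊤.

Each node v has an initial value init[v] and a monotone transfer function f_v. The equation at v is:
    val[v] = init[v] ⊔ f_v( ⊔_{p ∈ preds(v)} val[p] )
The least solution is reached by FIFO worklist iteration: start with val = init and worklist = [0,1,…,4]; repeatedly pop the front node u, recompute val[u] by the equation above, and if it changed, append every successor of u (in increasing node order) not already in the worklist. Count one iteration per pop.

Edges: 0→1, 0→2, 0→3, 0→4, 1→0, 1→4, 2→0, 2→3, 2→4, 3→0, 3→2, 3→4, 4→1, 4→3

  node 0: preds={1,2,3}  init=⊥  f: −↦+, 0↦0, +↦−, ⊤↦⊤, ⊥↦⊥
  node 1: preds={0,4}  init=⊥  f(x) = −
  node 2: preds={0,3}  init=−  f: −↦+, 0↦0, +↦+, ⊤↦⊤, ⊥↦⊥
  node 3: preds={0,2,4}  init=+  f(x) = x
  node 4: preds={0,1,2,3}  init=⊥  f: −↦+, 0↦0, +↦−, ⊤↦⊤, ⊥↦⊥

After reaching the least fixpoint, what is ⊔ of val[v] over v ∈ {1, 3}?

Trace (9 dequeues):
  [1] u=0 | in ⊤ | out ⊤ | prev ⊥ | push {}
  [2] u=1 | in ⊤ | out − | prev ⊥ | push {0}
  [3] u=2 | in ⊤ | out ⊤ | prev − | push {}
  [4] u=3 | in ⊤ | out ⊤ | prev + | push {2}
  [5] u=4 | in ⊤ | out ⊤ | prev ⊥ | push {1,3}
  [6] u=0 | in ⊤ | out ⊤ | ==
  [7] u=2 | in ⊤ | out ⊤ | ==
  [8] u=1 | in ⊤ | out − | ==
  [9] u=3 | in ⊤ | out ⊤ | ==

Converged values:
  [0] ⊤
  [1] −
  [2] ⊤
  [3] ⊤
  [4] ⊤

⊤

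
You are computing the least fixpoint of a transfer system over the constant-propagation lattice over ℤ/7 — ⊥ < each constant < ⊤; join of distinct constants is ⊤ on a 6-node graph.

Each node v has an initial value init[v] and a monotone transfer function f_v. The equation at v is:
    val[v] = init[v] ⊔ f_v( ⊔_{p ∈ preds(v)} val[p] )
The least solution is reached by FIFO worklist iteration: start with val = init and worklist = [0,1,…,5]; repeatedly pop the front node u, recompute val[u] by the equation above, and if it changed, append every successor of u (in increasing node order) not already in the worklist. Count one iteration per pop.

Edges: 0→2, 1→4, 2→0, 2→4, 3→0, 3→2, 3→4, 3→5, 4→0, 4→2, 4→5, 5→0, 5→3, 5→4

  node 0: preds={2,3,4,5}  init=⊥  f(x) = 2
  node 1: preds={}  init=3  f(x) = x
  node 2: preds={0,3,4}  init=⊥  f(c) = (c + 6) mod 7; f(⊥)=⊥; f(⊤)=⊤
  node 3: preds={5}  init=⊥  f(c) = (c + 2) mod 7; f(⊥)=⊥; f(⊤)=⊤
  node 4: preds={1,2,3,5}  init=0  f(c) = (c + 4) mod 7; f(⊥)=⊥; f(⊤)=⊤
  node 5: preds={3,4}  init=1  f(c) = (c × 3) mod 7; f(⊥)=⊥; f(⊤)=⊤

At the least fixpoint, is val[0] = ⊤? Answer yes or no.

no

Iteration log — 13 steps:
  step 1. node 0  ⊔preds=⊤  new=2  old=⊥  +wl: 
  step 2. node 1  ⊔preds=⊥  new=3  stable
  step 3. node 2  ⊔preds=⊤  new=⊤  old=⊥  +wl: 0
  step 4. node 3  ⊔preds=1  new=3  old=⊥  +wl: 2
  step 5. node 4  ⊔preds=⊤  new=⊤  old=0  +wl: 
  step 6. node 5  ⊔preds=⊤  new=⊤  old=1  +wl: 3,4
  step 7. node 0  ⊔preds=⊤  new=2  stable
  step 8. node 2  ⊔preds=⊤  new=⊤  stable
  step 9. node 3  ⊔preds=⊤  new=⊤  old=3  +wl: 0,2,5
  step 10. node 4  ⊔preds=⊤  new=⊤  stable
  step 11. node 0  ⊔preds=⊤  new=2  stable
  step 12. node 2  ⊔preds=⊤  new=⊤  stable
  step 13. node 5  ⊔preds=⊤  new=⊤  stable

Least fixpoint reached:
  node 0: 2
  node 1: 3
  node 2: ⊤
  node 3: ⊤
  node 4: ⊤
  node 5: ⊤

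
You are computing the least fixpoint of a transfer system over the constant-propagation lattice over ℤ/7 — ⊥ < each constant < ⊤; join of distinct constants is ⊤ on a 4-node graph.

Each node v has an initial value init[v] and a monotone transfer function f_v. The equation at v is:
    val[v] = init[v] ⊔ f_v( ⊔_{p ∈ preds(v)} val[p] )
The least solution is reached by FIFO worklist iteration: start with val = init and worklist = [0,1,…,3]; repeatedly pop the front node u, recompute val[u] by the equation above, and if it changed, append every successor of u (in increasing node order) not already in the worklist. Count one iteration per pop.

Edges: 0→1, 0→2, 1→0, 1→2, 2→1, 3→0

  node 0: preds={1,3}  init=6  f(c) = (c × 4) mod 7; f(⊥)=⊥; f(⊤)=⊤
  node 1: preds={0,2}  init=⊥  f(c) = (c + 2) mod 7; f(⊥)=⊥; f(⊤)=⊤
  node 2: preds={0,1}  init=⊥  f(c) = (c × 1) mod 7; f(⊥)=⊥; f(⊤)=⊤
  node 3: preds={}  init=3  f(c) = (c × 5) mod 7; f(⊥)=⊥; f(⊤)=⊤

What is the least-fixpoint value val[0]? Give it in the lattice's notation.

⊤

Iteration log — 6 steps:
  step 1. node 0  ⊔preds=3  new=⊤  old=6  +wl: 
  step 2. node 1  ⊔preds=⊤  new=⊤  old=⊥  +wl: 0
  step 3. node 2  ⊔preds=⊤  new=⊤  old=⊥  +wl: 1
  step 4. node 3  ⊔preds=⊥  new=3  stable
  step 5. node 0  ⊔preds=⊤  new=⊤  stable
  step 6. node 1  ⊔preds=⊤  new=⊤  stable

Least fixpoint reached:
  node 0: ⊤
  node 1: ⊤
  node 2: ⊤
  node 3: 3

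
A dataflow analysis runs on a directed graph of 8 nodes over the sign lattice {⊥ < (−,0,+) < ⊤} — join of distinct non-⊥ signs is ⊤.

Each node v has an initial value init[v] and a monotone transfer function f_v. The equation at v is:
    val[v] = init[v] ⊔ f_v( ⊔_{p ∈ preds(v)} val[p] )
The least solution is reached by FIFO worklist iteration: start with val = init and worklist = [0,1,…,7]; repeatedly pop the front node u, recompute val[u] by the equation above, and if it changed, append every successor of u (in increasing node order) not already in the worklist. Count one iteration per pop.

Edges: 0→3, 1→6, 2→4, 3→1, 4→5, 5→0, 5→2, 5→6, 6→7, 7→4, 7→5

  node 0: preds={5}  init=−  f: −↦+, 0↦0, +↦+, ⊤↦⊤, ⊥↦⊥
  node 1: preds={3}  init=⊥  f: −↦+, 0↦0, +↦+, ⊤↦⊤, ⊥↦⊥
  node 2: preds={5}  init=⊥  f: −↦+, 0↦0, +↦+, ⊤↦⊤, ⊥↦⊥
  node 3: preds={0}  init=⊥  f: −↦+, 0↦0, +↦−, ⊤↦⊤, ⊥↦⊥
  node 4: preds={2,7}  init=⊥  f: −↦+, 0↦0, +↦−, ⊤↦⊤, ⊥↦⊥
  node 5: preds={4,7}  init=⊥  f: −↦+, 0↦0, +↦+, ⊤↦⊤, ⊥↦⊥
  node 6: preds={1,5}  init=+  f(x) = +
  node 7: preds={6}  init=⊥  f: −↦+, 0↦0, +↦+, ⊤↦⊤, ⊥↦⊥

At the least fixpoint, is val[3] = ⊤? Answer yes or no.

yes

Trace (19 dequeues):
  [1] u=0 | in ⊥ | out − | ==
  [2] u=1 | in ⊥ | out ⊥ | ==
  [3] u=2 | in ⊥ | out ⊥ | ==
  [4] u=3 | in − | out + | prev ⊥ | push {1}
  [5] u=4 | in ⊥ | out ⊥ | ==
  [6] u=5 | in ⊥ | out ⊥ | ==
  [7] u=6 | in ⊥ | out + | ==
  [8] u=7 | in + | out + | prev ⊥ | push {4,5}
  [9] u=1 | in + | out + | prev ⊥ | push {6}
  [10] u=4 | in + | out − | prev ⊥ | push {}
  [11] u=5 | in ⊤ | out ⊤ | prev ⊥ | push {0,2}
  [12] u=6 | in ⊤ | out + | ==
  [13] u=0 | in ⊤ | out ⊤ | prev − | push {3}
  [14] u=2 | in ⊤ | out ⊤ | prev ⊥ | push {4}
  [15] u=3 | in ⊤ | out ⊤ | prev + | push {1}
  [16] u=4 | in ⊤ | out ⊤ | prev − | push {5}
  [17] u=1 | in ⊤ | out ⊤ | prev + | push {6}
  [18] u=5 | in ⊤ | out ⊤ | ==
  [19] u=6 | in ⊤ | out + | ==

Converged values:
  [0] ⊤
  [1] ⊤
  [2] ⊤
  [3] ⊤
  [4] ⊤
  [5] ⊤
  [6] +
  [7] +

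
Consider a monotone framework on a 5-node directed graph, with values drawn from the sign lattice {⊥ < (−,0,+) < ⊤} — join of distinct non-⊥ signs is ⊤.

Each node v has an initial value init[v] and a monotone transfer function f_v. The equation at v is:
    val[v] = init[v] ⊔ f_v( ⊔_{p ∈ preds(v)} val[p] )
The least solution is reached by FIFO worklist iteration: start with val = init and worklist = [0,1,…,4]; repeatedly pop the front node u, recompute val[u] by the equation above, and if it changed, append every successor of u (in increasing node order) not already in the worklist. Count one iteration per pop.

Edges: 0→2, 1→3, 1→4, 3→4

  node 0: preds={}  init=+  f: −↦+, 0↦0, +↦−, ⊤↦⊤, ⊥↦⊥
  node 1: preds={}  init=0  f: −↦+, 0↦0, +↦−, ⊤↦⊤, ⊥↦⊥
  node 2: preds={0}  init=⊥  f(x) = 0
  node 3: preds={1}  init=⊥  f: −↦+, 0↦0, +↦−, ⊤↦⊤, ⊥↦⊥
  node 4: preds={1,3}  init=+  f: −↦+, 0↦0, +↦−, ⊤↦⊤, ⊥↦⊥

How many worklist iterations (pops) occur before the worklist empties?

Trace (5 dequeues):
  [1] u=0 | in ⊥ | out + | ==
  [2] u=1 | in ⊥ | out 0 | ==
  [3] u=2 | in + | out 0 | prev ⊥ | push {}
  [4] u=3 | in 0 | out 0 | prev ⊥ | push {}
  [5] u=4 | in 0 | out ⊤ | prev + | push {}

Converged values:
  [0] +
  [1] 0
  [2] 0
  [3] 0
  [4] ⊤

5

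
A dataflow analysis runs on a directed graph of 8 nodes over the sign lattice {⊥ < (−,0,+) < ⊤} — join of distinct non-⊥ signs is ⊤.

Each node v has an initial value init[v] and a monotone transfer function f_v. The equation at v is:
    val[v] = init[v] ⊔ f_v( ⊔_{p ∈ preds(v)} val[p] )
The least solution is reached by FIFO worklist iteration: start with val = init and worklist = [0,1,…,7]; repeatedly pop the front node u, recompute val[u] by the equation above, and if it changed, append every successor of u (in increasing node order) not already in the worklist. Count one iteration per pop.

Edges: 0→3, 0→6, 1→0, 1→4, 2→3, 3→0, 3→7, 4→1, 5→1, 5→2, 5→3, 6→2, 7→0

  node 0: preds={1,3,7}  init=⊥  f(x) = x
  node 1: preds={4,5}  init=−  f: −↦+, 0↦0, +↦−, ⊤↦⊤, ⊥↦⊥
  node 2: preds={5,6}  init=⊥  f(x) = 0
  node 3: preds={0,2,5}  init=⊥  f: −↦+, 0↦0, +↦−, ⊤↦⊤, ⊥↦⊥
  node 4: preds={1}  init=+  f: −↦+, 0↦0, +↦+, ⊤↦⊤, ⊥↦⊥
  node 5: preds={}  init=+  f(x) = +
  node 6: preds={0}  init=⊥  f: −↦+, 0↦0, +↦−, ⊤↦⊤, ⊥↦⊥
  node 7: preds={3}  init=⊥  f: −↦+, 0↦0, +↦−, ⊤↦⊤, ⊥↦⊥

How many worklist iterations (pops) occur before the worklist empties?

13

Trace (13 dequeues):
  [1] u=0 | in − | out − | prev ⊥ | push {}
  [2] u=1 | in + | out − | ==
  [3] u=2 | in + | out 0 | prev ⊥ | push {}
  [4] u=3 | in ⊤ | out ⊤ | prev ⊥ | push {0}
  [5] u=4 | in − | out + | ==
  [6] u=5 | in ⊥ | out + | ==
  [7] u=6 | in − | out + | prev ⊥ | push {2}
  [8] u=7 | in ⊤ | out ⊤ | prev ⊥ | push {}
  [9] u=0 | in ⊤ | out ⊤ | prev − | push {3,6}
  [10] u=2 | in + | out 0 | ==
  [11] u=3 | in ⊤ | out ⊤ | ==
  [12] u=6 | in ⊤ | out ⊤ | prev + | push {2}
  [13] u=2 | in ⊤ | out 0 | ==

Converged values:
  [0] ⊤
  [1] −
  [2] 0
  [3] ⊤
  [4] +
  [5] +
  [6] ⊤
  [7] ⊤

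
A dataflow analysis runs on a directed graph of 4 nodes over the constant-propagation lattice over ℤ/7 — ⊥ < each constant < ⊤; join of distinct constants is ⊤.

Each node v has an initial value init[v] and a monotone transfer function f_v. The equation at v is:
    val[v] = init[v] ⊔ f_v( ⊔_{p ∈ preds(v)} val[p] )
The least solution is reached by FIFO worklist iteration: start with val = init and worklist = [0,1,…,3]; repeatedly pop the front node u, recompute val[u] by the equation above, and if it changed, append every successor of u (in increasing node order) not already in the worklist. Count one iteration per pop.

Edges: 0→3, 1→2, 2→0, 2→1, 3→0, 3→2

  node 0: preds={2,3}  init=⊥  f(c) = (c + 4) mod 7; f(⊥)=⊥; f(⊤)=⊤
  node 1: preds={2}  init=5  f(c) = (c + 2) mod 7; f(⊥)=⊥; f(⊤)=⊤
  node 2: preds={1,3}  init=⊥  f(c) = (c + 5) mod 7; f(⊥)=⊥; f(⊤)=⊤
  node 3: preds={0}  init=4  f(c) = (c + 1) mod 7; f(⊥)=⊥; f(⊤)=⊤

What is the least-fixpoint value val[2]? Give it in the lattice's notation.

Iteration log — 8 steps:
  step 1. node 0  ⊔preds=4  new=1  old=⊥  +wl: 
  step 2. node 1  ⊔preds=⊥  new=5  stable
  step 3. node 2  ⊔preds=⊤  new=⊤  old=⊥  +wl: 0,1
  step 4. node 3  ⊔preds=1  new=⊤  old=4  +wl: 2
  step 5. node 0  ⊔preds=⊤  new=⊤  old=1  +wl: 3
  step 6. node 1  ⊔preds=⊤  new=⊤  old=5  +wl: 
  step 7. node 2  ⊔preds=⊤  new=⊤  stable
  step 8. node 3  ⊔preds=⊤  new=⊤  stable

Least fixpoint reached:
  node 0: ⊤
  node 1: ⊤
  node 2: ⊤
  node 3: ⊤

⊤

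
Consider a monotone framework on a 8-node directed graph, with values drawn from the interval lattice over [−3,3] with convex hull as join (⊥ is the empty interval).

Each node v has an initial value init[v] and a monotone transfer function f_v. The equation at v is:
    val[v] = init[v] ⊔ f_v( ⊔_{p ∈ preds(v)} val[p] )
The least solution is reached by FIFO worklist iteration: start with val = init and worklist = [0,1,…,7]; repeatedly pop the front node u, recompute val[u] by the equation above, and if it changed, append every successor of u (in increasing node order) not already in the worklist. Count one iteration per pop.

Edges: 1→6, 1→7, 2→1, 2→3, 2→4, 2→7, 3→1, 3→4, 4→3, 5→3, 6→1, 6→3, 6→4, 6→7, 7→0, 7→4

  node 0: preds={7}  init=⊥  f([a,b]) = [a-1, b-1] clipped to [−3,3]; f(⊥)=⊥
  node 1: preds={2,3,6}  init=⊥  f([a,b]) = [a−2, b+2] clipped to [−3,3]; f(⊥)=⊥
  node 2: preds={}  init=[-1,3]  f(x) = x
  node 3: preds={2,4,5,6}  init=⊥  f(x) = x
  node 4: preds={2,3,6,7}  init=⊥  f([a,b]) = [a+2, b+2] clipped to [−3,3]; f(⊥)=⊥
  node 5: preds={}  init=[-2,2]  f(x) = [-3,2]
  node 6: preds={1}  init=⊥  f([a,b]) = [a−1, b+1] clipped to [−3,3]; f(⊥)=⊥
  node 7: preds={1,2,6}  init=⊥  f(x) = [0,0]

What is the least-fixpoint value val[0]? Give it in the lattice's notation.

[-1,-1]

Iteration log — 14 steps:
  step 1. node 0  ⊔preds=⊥  new=⊥  stable
  step 2. node 1  ⊔preds=[-1,3]  new=[-3,3]  old=⊥  +wl: 
  step 3. node 2  ⊔preds=⊥  new=[-1,3]  stable
  step 4. node 3  ⊔preds=[-2,3]  new=[-2,3]  old=⊥  +wl: 1
  step 5. node 4  ⊔preds=[-2,3]  new=[0,3]  old=⊥  +wl: 3
  step 6. node 5  ⊔preds=⊥  new=[-3,2]  old=[-2,2]  +wl: 
  step 7. node 6  ⊔preds=[-3,3]  new=[-3,3]  old=⊥  +wl: 4
  step 8. node 7  ⊔preds=[-3,3]  new=[0,0]  old=⊥  +wl: 0
  step 9. node 1  ⊔preds=[-3,3]  new=[-3,3]  stable
  step 10. node 3  ⊔preds=[-3,3]  new=[-3,3]  old=[-2,3]  +wl: 1
  step 11. node 4  ⊔preds=[-3,3]  new=[-1,3]  old=[0,3]  +wl: 3
  step 12. node 0  ⊔preds=[0,0]  new=[-1,-1]  old=⊥  +wl: 
  step 13. node 1  ⊔preds=[-3,3]  new=[-3,3]  stable
  step 14. node 3  ⊔preds=[-3,3]  new=[-3,3]  stable

Least fixpoint reached:
  node 0: [-1,-1]
  node 1: [-3,3]
  node 2: [-1,3]
  node 3: [-3,3]
  node 4: [-1,3]
  node 5: [-3,2]
  node 6: [-3,3]
  node 7: [0,0]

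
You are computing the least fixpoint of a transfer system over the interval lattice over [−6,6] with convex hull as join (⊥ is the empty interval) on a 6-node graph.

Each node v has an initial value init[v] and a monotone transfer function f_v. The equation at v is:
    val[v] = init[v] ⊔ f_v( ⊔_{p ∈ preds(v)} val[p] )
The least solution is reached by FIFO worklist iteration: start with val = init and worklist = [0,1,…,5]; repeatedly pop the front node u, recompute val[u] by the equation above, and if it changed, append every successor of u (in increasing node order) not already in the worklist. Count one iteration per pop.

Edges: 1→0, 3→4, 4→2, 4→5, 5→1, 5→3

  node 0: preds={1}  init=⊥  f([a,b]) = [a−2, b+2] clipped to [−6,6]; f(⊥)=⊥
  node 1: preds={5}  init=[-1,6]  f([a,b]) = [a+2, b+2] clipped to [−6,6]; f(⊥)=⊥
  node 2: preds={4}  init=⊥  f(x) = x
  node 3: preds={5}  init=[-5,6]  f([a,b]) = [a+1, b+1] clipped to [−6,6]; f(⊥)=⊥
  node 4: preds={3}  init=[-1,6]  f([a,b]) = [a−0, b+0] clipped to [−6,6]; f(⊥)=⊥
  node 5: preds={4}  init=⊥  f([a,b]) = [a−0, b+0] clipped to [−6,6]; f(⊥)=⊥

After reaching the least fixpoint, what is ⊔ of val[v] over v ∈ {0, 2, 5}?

Worklist (10 pops):
  #1 pop 0: in=[-1,6] → [-3,6] (was ⊥); enqueue []
  #2 pop 1: in=⊥ → [-1,6] (no change)
  #3 pop 2: in=[-1,6] → [-1,6] (was ⊥); enqueue []
  #4 pop 3: in=⊥ → [-5,6] (no change)
  #5 pop 4: in=[-5,6] → [-5,6] (was [-1,6]); enqueue [2]
  #6 pop 5: in=[-5,6] → [-5,6] (was ⊥); enqueue [1,3]
  #7 pop 2: in=[-5,6] → [-5,6] (was [-1,6]); enqueue []
  #8 pop 1: in=[-5,6] → [-3,6] (was [-1,6]); enqueue [0]
  #9 pop 3: in=[-5,6] → [-5,6] (no change)
  #10 pop 0: in=[-3,6] → [-5,6] (was [-3,6]); enqueue []

Fixpoint:
  val[0] = [-5,6]
  val[1] = [-3,6]
  val[2] = [-5,6]
  val[3] = [-5,6]
  val[4] = [-5,6]
  val[5] = [-5,6]

[-5,6]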